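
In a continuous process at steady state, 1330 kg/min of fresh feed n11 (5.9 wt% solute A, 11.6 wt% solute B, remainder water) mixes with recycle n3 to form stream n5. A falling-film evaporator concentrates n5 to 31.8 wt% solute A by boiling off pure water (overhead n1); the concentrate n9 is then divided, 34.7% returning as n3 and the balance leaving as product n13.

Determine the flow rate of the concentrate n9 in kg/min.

Overall solute A balance (none leaves overhead): solute A in fresh feed = solute A in product, i.e. 1330×0.059 = (1−0.347)·n9·0.318.
n9 = 78.47/(0.318×0.653) = 377.89 kg/min.

377.9 kg/min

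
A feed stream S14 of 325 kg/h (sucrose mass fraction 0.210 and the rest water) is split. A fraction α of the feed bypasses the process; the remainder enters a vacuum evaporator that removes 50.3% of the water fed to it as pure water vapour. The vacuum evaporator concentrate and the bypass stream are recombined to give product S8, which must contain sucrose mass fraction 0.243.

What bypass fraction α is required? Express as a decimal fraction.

All 325×0.210 = 68.25 kg/h of sucrose reaches S8, so S8 = 68.25/0.243 = 280.86 kg/h and vapour = 44.136 kg/h.
The evaporator receives (1−α)·325 of feed at 0.790 water and removes 0.503 of that water:
0.503×0.790×(1−α)×325 = 44.136
(1−α) = 44.136/129.15 = 0.3418;  α = 0.6582.

0.658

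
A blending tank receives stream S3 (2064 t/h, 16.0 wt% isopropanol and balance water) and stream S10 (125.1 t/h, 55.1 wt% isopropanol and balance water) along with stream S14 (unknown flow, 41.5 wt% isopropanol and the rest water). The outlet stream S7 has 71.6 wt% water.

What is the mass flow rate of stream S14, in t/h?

Let S14 be the unknown flow. Total out = 2189.1 + S14.
water balance: 1789.9 + 0.585·S14 = 0.716·(2189.1 + S14)
(0.585 − 0.716)·S14 = 0.716×2189.1 − 1789.9 = -222.53
S14 = -222.53 / -0.131 = 1698.7 t/h

1699 t/h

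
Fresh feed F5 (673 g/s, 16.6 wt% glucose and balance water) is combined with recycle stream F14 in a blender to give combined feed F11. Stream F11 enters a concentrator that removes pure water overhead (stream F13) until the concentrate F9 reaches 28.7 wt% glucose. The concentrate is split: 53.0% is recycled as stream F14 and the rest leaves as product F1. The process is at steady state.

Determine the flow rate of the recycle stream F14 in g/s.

Overall glucose balance (none leaves overhead): glucose in fresh feed = glucose in product, i.e. 673×0.166 = (1−0.530)·F9·0.287.
F9 = 111.72/(0.287×0.470) = 828.22 g/s.
Recycle F14 = 0.530×828.22 = 438.95 g/s.

439 g/s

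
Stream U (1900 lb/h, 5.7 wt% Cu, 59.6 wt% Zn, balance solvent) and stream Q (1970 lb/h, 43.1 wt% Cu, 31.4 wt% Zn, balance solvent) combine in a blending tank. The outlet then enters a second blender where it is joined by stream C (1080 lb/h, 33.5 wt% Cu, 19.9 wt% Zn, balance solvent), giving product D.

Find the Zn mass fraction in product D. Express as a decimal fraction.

0.397

Overall, product flow = 4950 lb/h.
Zn in = 1900×0.596 + 1970×0.314 + 1080×0.199 = 1965.9 lb/h.
Zn fraction in D = 0.397.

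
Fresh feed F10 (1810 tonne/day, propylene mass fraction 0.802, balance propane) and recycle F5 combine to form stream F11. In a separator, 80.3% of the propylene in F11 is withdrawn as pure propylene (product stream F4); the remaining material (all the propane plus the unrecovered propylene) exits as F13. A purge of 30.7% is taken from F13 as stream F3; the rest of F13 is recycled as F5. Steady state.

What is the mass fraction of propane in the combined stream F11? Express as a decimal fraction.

0.410

propane enters only via F10 and leaves only via the purge: 1810×0.198 = 0.307×(propane in F13), and the separator passes all propane, so propane in F11 = propane in F13 = 1167.4 tonne/day.
propylene in F11: m_A = 1810×0.802 + (1−0.307)·(1−0.803)·m_A, so m_A = 1451.6/0.8635 = 1681.1 tonne/day.
F11 = 1681.1 + 1167.4 = 2848.5 tonne/day.
propane fraction in F11 = 1167.4/2848.5 = 0.410.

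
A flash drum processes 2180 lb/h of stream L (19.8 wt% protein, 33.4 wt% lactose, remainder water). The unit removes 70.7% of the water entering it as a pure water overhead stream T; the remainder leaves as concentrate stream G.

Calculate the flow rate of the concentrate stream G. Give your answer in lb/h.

1459 lb/h

water entering = 2180×0.468 = 1020.2 lb/h; overhead removed = 0.707×1020.2 = 721.31 lb/h.
Concentrate = 2180 − 721.31 = 1458.7 lb/h.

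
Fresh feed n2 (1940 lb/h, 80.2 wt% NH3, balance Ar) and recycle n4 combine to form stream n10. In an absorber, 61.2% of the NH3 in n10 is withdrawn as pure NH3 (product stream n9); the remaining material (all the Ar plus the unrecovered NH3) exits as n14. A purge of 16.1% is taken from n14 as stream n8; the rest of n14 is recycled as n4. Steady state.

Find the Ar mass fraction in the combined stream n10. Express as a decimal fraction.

0.508

Ar enters only via n2 and leaves only via the purge: 1940×0.198 = 0.161×(Ar in n14), and the absorber passes all Ar, so Ar in n10 = Ar in n14 = 2385.8 lb/h.
NH3 in n10: m_A = 1940×0.802 + (1−0.161)·(1−0.612)·m_A, so m_A = 1555.9/0.6745 = 2306.8 lb/h.
n10 = 2306.8 + 2385.8 = 4692.7 lb/h.
Ar fraction in n10 = 2385.8/4692.7 = 0.508.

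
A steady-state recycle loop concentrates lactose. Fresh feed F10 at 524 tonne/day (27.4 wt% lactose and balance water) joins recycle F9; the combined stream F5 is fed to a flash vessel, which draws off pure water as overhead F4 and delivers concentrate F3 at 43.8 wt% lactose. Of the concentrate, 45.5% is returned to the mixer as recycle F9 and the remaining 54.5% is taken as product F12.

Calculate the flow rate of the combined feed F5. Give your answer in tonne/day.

797.7 tonne/day

Overall lactose balance (none leaves overhead): lactose in fresh feed = lactose in product, i.e. 524×0.274 = (1−0.455)·F3·0.438.
F3 = 143.58/(0.438×0.545) = 601.47 tonne/day.
Recycle F9 = 0.455×601.47 = 273.67 tonne/day.
Combined feed F5 = 524 + 273.67 = 797.67 tonne/day.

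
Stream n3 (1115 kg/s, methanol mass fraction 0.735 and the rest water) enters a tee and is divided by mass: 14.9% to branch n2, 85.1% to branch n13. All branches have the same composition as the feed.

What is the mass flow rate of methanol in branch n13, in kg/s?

Branch n13 total = 0.851×1115 = 948.87 kg/s.
methanol in n13 = 0.735×948.87 = 697.42 kg/s.

697.4 kg/s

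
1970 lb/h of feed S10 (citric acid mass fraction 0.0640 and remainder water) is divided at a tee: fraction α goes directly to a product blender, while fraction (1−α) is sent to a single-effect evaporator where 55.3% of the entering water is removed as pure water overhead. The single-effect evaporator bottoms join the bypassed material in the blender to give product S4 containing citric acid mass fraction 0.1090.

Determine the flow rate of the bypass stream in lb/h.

All 1970×0.064 = 126.08 lb/h of citric acid reaches S4, so S4 = 126.08/0.109 = 1156.7 lb/h and vapour = 813.3 lb/h.
The evaporator receives (1−α)·1970 of feed at 0.936 water and removes 0.553 of that water:
0.553×0.936×(1−α)×1970 = 813.3
(1−α) = 813.3/1019.7 = 0.7976;  α = 0.2024.
Bypass flow = 0.2024×1970 = 398.73 lb/h.

398.7 lb/h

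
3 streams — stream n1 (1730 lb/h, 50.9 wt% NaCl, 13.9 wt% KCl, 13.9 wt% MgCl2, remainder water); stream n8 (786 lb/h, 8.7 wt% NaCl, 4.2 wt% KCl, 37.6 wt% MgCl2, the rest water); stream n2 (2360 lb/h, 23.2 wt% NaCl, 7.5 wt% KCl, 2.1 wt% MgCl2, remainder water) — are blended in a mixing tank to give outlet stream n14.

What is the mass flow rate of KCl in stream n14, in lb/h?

450.5 lb/h

KCl out = KCl in = 1730×0.139 + 786×0.042 + 2360×0.075 = 450.48 lb/h.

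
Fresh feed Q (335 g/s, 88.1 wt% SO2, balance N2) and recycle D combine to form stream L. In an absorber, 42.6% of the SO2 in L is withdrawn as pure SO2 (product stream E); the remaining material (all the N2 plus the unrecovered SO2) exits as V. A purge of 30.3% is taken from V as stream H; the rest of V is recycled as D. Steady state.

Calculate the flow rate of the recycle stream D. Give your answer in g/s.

288.5 g/s

N2 enters only via Q and leaves only via the purge: 335×0.119 = 0.303×(N2 in V), and the absorber passes all N2, so N2 in L = N2 in V = 131.57 g/s.
SO2 in L: m_A = 335×0.881 + (1−0.303)·(1−0.426)·m_A, so m_A = 295.13/0.5999 = 491.96 g/s.
V = (1−0.426)×491.96 + 131.57 = 413.95 g/s.
Recycle D = (1−0.303)×413.95 = 288.52 g/s.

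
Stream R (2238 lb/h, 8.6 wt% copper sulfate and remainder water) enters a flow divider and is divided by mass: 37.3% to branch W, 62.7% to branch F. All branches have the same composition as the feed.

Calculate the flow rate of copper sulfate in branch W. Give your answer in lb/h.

Branch W total = 0.373×2238 = 834.77 lb/h.
copper sulfate in W = 0.086×834.77 = 71.791 lb/h.

71.79 lb/h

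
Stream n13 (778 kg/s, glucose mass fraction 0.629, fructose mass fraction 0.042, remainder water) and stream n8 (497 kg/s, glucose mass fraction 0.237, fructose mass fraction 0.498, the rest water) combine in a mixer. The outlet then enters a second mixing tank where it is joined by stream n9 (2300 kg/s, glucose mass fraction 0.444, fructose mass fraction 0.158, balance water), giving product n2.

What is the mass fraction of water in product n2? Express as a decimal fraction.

Overall, product flow = 3575 kg/s.
water in = 778×0.329 + 497×0.265 + 2300×0.398 = 1303.1 kg/s.
water fraction in n2 = 0.364.

0.364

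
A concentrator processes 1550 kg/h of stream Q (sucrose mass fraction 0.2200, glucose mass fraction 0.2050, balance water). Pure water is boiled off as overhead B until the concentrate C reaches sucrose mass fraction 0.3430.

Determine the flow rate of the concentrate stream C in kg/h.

994.2 kg/h

sucrose is conserved: 1550×0.220 = 341 kg/h all reports to the concentrate.
Concentrate = 341/(target fraction) = 994.17 kg/h.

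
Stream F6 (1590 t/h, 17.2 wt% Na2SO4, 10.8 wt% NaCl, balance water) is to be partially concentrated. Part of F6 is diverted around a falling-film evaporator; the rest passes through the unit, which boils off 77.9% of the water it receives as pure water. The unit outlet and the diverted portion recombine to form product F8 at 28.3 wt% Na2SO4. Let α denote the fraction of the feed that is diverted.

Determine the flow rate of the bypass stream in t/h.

478.1 t/h

All 1590×0.172 = 273.48 t/h of Na2SO4 reaches F8, so F8 = 273.48/0.283 = 966.36 t/h and vapour = 623.64 t/h.
The evaporator receives (1−α)·1590 of feed at 0.720 water and removes 0.779 of that water:
0.779×0.720×(1−α)×1590 = 623.64
(1−α) = 623.64/891.8 = 0.6993;  α = 0.3007.
Bypass flow = 0.3007×1590 = 478.11 t/h.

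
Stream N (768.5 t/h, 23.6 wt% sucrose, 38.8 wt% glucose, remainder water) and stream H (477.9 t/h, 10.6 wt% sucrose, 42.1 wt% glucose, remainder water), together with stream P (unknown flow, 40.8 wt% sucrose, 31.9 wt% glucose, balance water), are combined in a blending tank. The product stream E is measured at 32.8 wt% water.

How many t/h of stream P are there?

Let P be the unknown flow. Total out = 1246.4 + P.
water balance: 515 + 0.273·P = 0.328·(1246.4 + P)
(0.273 − 0.328)·P = 0.328×1246.4 − 515 = -106.18
P = -106.18 / -0.055 = 1930.6 t/h

1931 t/h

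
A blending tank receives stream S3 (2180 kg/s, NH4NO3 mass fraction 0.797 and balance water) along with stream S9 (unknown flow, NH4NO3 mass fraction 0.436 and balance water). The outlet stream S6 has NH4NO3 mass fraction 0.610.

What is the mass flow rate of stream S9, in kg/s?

Let S9 be the unknown flow. Total out = 2180 + S9.
NH4NO3 balance: 1737.5 + 0.436·S9 = 0.610·(2180 + S9)
(0.436 − 0.610)·S9 = 0.610×2180 − 1737.5 = -407.66
S9 = -407.66 / -0.174 = 2342.9 kg/s

2343 kg/s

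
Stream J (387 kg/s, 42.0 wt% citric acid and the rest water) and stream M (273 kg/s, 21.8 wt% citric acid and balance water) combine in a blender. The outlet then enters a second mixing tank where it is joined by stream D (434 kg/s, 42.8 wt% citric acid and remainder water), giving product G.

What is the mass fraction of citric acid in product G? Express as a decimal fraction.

Overall, product flow = 1094 kg/s.
citric acid in = 387×0.420 + 273×0.218 + 434×0.428 = 407.81 kg/s.
citric acid fraction in G = 0.373.

0.373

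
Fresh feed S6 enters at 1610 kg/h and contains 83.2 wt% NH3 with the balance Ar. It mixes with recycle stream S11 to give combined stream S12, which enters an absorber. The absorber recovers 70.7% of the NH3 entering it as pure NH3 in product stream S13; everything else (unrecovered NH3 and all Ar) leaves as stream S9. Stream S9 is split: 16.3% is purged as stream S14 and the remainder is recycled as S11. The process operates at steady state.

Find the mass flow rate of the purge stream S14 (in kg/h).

Ar enters only via S6 and leaves only via the purge: 1610×0.168 = 0.163×(Ar in S9), and the absorber passes all Ar, so Ar in S12 = Ar in S9 = 1659.4 kg/h.
NH3 in S12: m_A = 1610×0.832 + (1−0.163)·(1−0.707)·m_A, so m_A = 1339.5/0.7548 = 1774.8 kg/h.
S9 = (1−0.707)×1774.8 + 1659.4 = 2179.4 kg/h.
Purge S14 = 0.163×2179.4 = 355.24 kg/h.

355.2 kg/h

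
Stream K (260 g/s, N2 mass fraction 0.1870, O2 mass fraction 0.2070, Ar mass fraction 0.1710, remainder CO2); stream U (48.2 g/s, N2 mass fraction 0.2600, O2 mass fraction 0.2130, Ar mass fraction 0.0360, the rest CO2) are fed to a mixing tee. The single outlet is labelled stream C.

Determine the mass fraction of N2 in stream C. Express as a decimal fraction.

Total flow out = 260 + 48.2 = 308.2 g/s.
N2 in = 260×0.187 + 48.2×0.260 = 61.152 g/s.
N2 mass fraction in C = 61.152/308.2 = 0.1984.

0.1984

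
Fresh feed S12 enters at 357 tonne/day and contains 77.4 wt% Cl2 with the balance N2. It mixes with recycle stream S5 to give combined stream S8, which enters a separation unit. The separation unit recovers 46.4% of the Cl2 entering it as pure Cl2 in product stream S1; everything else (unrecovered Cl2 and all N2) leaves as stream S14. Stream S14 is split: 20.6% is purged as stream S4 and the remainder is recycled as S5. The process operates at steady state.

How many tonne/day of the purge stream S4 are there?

N2 enters only via S12 and leaves only via the purge: 357×0.226 = 0.206×(N2 in S14), and the separation unit passes all N2, so N2 in S8 = N2 in S14 = 391.66 tonne/day.
Cl2 in S8: m_A = 357×0.774 + (1−0.206)·(1−0.464)·m_A, so m_A = 276.32/0.5744 = 481.04 tonne/day.
S14 = (1−0.464)×481.04 + 391.66 = 649.5 tonne/day.
Purge S4 = 0.206×649.5 = 133.8 tonne/day.

133.8 tonne/day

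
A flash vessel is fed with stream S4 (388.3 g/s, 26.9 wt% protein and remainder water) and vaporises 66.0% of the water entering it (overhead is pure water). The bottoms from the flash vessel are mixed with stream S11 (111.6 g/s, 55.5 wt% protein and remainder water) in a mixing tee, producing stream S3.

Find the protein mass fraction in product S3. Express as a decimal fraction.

Vapour removed = 0.660×0.731×388.3 = 187.34 g/s; concentrate = 200.96 g/s.
protein reaching the mixer = 104.45 (from concentrate) + 111.6×0.555 = 166.39 g/s.
Product flow = 200.96 + 111.6 = 312.56 g/s; protein fraction = 0.532.

0.532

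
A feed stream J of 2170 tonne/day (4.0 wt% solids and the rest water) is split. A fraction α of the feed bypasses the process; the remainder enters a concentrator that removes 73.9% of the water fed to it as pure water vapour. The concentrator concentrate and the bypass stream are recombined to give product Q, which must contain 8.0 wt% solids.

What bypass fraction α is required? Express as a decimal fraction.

All 2170×0.040 = 86.8 tonne/day of solids reaches Q, so Q = 86.8/0.080 = 1085 tonne/day and vapour = 1085 tonne/day.
The evaporator receives (1−α)·2170 of feed at 0.960 water and removes 0.739 of that water:
0.739×0.960×(1−α)×2170 = 1085
(1−α) = 1085/1539.5 = 0.7048;  α = 0.2952.

0.295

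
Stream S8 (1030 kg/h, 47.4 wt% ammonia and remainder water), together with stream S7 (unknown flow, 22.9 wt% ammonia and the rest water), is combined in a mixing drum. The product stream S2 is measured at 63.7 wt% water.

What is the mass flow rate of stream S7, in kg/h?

Let S7 be the unknown flow. Total out = 1030 + S7.
water balance: 541.78 + 0.771·S7 = 0.637·(1030 + S7)
(0.771 − 0.637)·S7 = 0.637×1030 − 541.78 = 114.33
S7 = 114.33 / 0.134 = 853.21 kg/h

853.2 kg/h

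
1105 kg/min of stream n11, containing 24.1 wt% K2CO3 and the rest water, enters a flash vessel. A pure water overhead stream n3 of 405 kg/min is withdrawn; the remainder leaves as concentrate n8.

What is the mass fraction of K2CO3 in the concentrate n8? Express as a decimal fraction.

K2CO3 is not removed: 1105×0.241 = 266.31 kg/min of K2CO3 enters n8.
Concentrate = 1105 − 405 = 700 kg/min.
Mass fraction = 266.31/700 = 0.3804.

0.3804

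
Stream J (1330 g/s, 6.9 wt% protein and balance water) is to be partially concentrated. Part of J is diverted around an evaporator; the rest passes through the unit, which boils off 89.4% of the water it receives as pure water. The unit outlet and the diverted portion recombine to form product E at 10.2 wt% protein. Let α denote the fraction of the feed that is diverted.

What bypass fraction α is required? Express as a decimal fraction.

All 1330×0.069 = 91.77 g/s of protein reaches E, so E = 91.77/0.102 = 899.71 g/s and vapour = 430.29 g/s.
The evaporator receives (1−α)·1330 of feed at 0.931 water and removes 0.894 of that water:
0.894×0.931×(1−α)×1330 = 430.29
(1−α) = 430.29/1107 = 0.3887;  α = 0.6113.

0.611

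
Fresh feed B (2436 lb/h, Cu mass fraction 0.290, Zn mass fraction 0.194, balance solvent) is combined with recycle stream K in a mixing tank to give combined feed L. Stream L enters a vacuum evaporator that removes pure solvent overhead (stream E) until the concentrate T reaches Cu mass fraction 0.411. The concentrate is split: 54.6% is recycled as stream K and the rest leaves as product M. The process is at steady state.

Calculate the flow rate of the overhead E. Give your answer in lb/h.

Overall Cu balance (none leaves overhead): Cu in fresh feed = Cu in product, i.e. 2436×0.290 = (1−0.546)·T·0.411.
T = 706.44/(0.411×0.454) = 3786 lb/h.
Recycle K = 0.546×3786 = 2067.1 lb/h.
Combined feed L = 2436 + 2067.1 = 4503.1 lb/h.
Overhead E = L − T = 4503.1 − 3786 = 717.17 lb/h.

717.2 lb/h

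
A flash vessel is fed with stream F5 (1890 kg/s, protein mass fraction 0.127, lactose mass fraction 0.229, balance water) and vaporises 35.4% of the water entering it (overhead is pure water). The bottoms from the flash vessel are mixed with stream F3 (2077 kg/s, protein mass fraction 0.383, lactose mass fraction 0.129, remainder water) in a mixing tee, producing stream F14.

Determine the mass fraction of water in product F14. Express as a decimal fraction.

Vapour removed = 0.354×0.644×1890 = 430.87 kg/s; concentrate = 1459.1 kg/s.
water reaching the mixer = 786.29 (from concentrate) + 2077×0.488 = 1799.9 kg/s.
Product flow = 1459.1 + 2077 = 3536.1 kg/s; water fraction = 0.509.

0.509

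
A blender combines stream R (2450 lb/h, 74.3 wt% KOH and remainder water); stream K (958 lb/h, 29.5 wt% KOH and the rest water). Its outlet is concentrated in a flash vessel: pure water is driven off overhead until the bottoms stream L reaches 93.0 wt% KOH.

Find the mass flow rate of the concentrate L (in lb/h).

2261 lb/h

KOH entering = 2450×0.743 + 958×0.295 = 2103 lb/h.
All KOH reports to L, so L = 2103/0.930 = 2261.2 lb/h.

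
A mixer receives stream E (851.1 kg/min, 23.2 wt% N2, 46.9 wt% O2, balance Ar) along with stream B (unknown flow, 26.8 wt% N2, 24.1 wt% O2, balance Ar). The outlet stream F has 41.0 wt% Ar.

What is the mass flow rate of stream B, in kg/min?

Let B be the unknown flow. Total out = 851.1 + B.
Ar balance: 254.48 + 0.491·B = 0.410·(851.1 + B)
(0.491 − 0.410)·B = 0.410×851.1 − 254.48 = 94.472
B = 94.472 / 0.081 = 1166.3 kg/min

1166 kg/min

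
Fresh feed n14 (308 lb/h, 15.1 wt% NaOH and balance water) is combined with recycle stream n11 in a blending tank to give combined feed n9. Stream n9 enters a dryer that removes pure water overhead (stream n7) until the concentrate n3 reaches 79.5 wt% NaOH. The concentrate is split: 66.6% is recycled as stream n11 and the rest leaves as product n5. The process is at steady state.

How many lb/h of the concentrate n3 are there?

Overall NaOH balance (none leaves overhead): NaOH in fresh feed = NaOH in product, i.e. 308×0.151 = (1−0.666)·n3·0.795.
n3 = 46.508/(0.795×0.334) = 175.15 lb/h.

175.2 lb/h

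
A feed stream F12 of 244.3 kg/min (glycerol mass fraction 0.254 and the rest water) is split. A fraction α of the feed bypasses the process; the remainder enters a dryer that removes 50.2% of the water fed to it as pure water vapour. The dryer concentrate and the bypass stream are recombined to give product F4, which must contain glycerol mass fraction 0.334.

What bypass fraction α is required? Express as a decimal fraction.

All 244.3×0.254 = 62.052 kg/min of glycerol reaches F4, so F4 = 62.052/0.334 = 185.79 kg/min and vapour = 58.515 kg/min.
The evaporator receives (1−α)·244.3 of feed at 0.746 water and removes 0.502 of that water:
0.502×0.746×(1−α)×244.3 = 58.515
(1−α) = 58.515/91.488 = 0.6396;  α = 0.3604.

0.360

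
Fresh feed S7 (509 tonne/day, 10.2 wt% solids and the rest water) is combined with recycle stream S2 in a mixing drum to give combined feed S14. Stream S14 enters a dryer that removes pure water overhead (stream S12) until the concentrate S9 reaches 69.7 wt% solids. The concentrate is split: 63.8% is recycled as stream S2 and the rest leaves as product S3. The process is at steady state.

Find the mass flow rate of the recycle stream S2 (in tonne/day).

Overall solids balance (none leaves overhead): solids in fresh feed = solids in product, i.e. 509×0.102 = (1−0.638)·S9·0.697.
S9 = 51.918/(0.697×0.362) = 205.77 tonne/day.
Recycle S2 = 0.638×205.77 = 131.28 tonne/day.

131.3 tonne/day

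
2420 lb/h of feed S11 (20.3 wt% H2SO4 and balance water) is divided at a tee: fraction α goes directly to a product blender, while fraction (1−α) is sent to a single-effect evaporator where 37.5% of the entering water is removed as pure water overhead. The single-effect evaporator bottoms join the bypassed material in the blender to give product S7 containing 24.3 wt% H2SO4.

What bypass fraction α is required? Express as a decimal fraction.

All 2420×0.203 = 491.26 lb/h of H2SO4 reaches S7, so S7 = 491.26/0.243 = 2021.6 lb/h and vapour = 398.35 lb/h.
The evaporator receives (1−α)·2420 of feed at 0.797 water and removes 0.375 of that water:
0.375×0.797×(1−α)×2420 = 398.35
(1−α) = 398.35/723.28 = 0.5508;  α = 0.4492.

0.449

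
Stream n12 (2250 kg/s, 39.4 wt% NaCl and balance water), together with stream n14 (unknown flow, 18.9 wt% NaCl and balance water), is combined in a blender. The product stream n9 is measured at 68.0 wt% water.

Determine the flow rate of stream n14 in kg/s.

Let n14 be the unknown flow. Total out = 2250 + n14.
water balance: 1363.5 + 0.811·n14 = 0.680·(2250 + n14)
(0.811 − 0.680)·n14 = 0.680×2250 − 1363.5 = 166.5
n14 = 166.5 / 0.131 = 1271 kg/s

1271 kg/s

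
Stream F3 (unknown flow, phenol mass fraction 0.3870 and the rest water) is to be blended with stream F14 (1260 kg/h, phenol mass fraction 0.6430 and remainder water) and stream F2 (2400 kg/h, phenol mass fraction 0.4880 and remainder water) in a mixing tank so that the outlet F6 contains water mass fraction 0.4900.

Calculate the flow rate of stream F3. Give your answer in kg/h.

933.2 kg/h

Let F3 be the unknown flow. Total out = 3660 + F3.
water balance: 1678.6 + 0.613·F3 = 0.490·(3660 + F3)
(0.613 − 0.490)·F3 = 0.490×3660 − 1678.6 = 114.78
F3 = 114.78 / 0.123 = 933.17 kg/h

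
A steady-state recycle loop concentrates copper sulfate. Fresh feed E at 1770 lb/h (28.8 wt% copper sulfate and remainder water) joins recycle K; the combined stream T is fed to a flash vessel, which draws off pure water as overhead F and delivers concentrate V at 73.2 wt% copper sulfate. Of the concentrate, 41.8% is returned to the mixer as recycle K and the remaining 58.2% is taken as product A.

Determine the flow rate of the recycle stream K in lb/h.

500.2 lb/h

Overall copper sulfate balance (none leaves overhead): copper sulfate in fresh feed = copper sulfate in product, i.e. 1770×0.288 = (1−0.418)·V·0.732.
V = 509.76/(0.732×0.582) = 1196.6 lb/h.
Recycle K = 0.418×1196.6 = 500.16 lb/h.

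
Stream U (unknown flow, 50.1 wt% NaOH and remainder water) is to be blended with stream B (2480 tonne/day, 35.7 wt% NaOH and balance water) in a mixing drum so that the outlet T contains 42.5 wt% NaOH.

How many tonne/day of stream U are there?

2219 tonne/day

Let U be the unknown flow. Total out = 2480 + U.
NaOH balance: 885.36 + 0.501·U = 0.425·(2480 + U)
(0.501 − 0.425)·U = 0.425×2480 − 885.36 = 168.64
U = 168.64 / 0.076 = 2218.9 tonne/day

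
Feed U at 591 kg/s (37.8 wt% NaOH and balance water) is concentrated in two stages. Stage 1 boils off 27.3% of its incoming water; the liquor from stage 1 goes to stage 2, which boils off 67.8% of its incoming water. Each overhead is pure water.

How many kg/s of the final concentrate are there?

309.5 kg/s

water in feed = 591×0.622 = 367.6 kg/s.
After stage 1: water left = (1−0.273)×367.6 = 267.25; stream total = 490.64 kg/s.
After stage 2: water left = (1−0.678)×267.25 = 86.053; final concentrate = 309.45 kg/s.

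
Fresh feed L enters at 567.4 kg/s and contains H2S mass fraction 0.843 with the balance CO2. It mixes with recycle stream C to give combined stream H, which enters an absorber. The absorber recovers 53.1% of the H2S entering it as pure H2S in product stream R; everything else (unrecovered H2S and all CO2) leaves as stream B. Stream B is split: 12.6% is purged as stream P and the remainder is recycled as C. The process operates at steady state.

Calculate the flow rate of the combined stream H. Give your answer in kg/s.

CO2 enters only via L and leaves only via the purge: 567.4×0.157 = 0.126×(CO2 in B), and the absorber passes all CO2, so CO2 in H = CO2 in B = 707 kg/s.
H2S in H: m_A = 567.4×0.843 + (1−0.126)·(1−0.531)·m_A, so m_A = 478.32/0.5901 = 810.58 kg/s.
H = 810.58 + 707 = 1517.6 kg/s.

1518 kg/s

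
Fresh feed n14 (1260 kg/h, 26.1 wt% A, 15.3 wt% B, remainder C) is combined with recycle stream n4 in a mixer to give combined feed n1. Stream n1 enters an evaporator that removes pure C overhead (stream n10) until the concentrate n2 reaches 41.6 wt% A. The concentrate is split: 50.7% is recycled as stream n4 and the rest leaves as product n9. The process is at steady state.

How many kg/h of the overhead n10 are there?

469.5 kg/h

Overall A balance (none leaves overhead): A in fresh feed = A in product, i.e. 1260×0.261 = (1−0.507)·n2·0.416.
n2 = 328.86/(0.416×0.493) = 1603.5 kg/h.
Recycle n4 = 0.507×1603.5 = 812.98 kg/h.
Combined feed n1 = 1260 + 812.98 = 2073 kg/h.
Overhead n10 = n1 − n2 = 2073 − 1603.5 = 469.47 kg/h.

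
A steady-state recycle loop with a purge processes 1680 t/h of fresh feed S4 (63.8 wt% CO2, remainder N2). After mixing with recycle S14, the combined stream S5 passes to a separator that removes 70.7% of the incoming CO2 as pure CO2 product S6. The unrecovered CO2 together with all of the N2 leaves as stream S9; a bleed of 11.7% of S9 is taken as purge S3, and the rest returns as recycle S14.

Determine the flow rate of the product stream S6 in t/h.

CO2 in S5: m_A = 1680×0.638 + (1−0.117)·(1−0.707)·m_A, so m_A = 1071.8/0.7413 = 1445.9 t/h.
Product S6 = 0.707×1445.9 = 1022.3 t/h.

1022 t/h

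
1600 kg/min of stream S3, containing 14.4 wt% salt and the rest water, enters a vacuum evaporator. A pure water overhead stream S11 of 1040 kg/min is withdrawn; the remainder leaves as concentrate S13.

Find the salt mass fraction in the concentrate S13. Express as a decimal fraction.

salt is not removed: 1600×0.144 = 230.4 kg/min of salt enters S13.
Concentrate = 1600 − 1040 = 560 kg/min.
Mass fraction = 230.4/560 = 0.4114.

0.4114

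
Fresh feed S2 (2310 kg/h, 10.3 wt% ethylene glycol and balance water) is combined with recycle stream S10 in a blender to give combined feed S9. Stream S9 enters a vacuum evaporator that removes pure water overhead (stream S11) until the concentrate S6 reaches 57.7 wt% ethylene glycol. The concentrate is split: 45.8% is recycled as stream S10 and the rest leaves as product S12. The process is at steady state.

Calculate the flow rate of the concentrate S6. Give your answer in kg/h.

760.8 kg/h

Overall ethylene glycol balance (none leaves overhead): ethylene glycol in fresh feed = ethylene glycol in product, i.e. 2310×0.103 = (1−0.458)·S6·0.577.
S6 = 237.93/(0.577×0.542) = 760.81 kg/h.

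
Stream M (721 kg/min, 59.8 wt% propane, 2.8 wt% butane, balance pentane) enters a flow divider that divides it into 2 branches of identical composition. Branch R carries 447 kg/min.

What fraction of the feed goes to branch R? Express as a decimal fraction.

0.620

Fraction to R = 447/721 = 0.6200.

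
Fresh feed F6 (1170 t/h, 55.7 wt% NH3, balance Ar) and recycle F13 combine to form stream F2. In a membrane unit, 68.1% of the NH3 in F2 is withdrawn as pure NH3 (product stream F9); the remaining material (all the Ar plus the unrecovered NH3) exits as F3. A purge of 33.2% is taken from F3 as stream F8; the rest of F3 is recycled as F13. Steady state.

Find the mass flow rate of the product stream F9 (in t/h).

NH3 in F2: m_A = 1170×0.557 + (1−0.332)·(1−0.681)·m_A, so m_A = 651.69/0.7869 = 828.17 t/h.
Product F9 = 0.681×828.17 = 563.98 t/h.

564 t/h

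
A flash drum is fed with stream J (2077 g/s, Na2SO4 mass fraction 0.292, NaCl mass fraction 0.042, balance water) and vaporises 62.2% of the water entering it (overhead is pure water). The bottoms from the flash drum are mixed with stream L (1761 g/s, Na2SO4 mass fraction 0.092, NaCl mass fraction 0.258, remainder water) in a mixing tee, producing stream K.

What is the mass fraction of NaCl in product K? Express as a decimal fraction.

Vapour removed = 0.622×0.666×2077 = 860.4 g/s; concentrate = 1216.6 g/s.
NaCl reaching the mixer = 87.234 (from concentrate) + 1761×0.258 = 541.57 g/s.
Product flow = 1216.6 + 1761 = 2977.6 g/s; NaCl fraction = 0.182.

0.182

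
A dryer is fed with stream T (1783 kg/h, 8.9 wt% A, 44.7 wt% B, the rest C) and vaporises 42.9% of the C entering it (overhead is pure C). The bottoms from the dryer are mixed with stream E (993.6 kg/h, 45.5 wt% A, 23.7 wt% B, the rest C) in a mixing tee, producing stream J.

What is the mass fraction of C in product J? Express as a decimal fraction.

Vapour removed = 0.429×0.464×1783 = 354.92 kg/h; concentrate = 1428.1 kg/h.
C reaching the mixer = 472.4 (from concentrate) + 993.6×0.308 = 778.42 kg/h.
Product flow = 1428.1 + 993.6 = 2421.7 kg/h; C fraction = 0.321.

0.321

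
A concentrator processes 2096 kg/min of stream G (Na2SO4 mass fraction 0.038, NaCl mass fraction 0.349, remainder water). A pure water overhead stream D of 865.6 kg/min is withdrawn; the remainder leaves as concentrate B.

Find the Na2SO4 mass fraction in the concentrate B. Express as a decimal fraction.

0.065

Na2SO4 is not removed: 2096×0.038 = 79.648 kg/min of Na2SO4 enters B.
Concentrate = 2096 − 865.6 = 1230.4 kg/min.
Mass fraction = 79.648/1230.4 = 0.065.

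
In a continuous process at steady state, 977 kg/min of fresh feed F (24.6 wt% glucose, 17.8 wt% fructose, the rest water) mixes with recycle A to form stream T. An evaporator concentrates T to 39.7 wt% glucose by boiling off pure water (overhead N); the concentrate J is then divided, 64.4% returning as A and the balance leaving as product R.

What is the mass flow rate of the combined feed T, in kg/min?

Overall glucose balance (none leaves overhead): glucose in fresh feed = glucose in product, i.e. 977×0.246 = (1−0.644)·J·0.397.
J = 240.34/(0.397×0.356) = 1700.5 kg/min.
Recycle A = 0.644×1700.5 = 1095.2 kg/min.
Combined feed T = 977 + 1095.2 = 2072.2 kg/min.

2072 kg/min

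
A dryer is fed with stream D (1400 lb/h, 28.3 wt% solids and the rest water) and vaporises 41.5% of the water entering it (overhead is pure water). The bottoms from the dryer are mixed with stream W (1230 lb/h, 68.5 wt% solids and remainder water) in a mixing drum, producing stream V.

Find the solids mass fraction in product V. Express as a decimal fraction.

Vapour removed = 0.415×0.717×1400 = 416.58 lb/h; concentrate = 983.42 lb/h.
solids reaching the mixer = 396.2 (from concentrate) + 1230×0.685 = 1238.8 lb/h.
Product flow = 983.42 + 1230 = 2213.4 lb/h; solids fraction = 0.560.

0.560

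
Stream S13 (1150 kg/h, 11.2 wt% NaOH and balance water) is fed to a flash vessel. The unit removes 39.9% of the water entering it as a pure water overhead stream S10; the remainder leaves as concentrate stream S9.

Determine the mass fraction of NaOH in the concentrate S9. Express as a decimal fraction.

0.173

NaOH is not removed: 1150×0.112 = 128.8 kg/h of NaOH enters S9.
water entering = 1150×0.888 = 1021.2 kg/h; overhead removed = 0.399×1021.2 = 407.46 kg/h.
Concentrate = 1150 − 407.46 = 742.54 kg/h.
Mass fraction = 128.8/742.54 = 0.173.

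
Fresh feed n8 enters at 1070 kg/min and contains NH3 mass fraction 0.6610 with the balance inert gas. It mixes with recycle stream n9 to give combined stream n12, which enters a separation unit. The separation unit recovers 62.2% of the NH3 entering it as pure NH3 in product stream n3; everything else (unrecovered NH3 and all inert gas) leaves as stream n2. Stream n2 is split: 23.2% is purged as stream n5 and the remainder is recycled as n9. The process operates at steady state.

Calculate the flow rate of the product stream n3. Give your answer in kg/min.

619.9 kg/min

NH3 in n12: m_A = 1070×0.661 + (1−0.232)·(1−0.622)·m_A, so m_A = 707.27/0.7097 = 996.58 kg/min.
Product n3 = 0.622×996.58 = 619.87 kg/min.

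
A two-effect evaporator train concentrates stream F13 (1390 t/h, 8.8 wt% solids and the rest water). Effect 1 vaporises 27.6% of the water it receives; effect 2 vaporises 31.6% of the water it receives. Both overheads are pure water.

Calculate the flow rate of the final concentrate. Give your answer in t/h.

750.1 t/h

water in feed = 1390×0.912 = 1267.7 t/h.
After stage 1: water left = (1−0.276)×1267.7 = 917.8; stream total = 1040.1 t/h.
After stage 2: water left = (1−0.316)×917.8 = 627.78; final concentrate = 750.1 t/h.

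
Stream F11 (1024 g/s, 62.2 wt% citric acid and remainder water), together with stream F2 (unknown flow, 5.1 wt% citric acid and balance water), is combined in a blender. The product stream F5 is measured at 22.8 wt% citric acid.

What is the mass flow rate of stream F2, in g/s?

Let F2 be the unknown flow. Total out = 1024 + F2.
citric acid balance: 636.93 + 0.051·F2 = 0.228·(1024 + F2)
(0.051 − 0.228)·F2 = 0.228×1024 − 636.93 = -403.46
F2 = -403.46 / -0.177 = 2279.4 g/s

2279 g/s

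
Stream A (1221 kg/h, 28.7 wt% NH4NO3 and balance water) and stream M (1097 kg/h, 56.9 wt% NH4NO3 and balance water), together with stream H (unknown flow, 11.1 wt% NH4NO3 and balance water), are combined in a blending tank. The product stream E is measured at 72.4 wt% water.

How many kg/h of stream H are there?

2029 kg/h

Let H be the unknown flow. Total out = 2318 + H.
water balance: 1343.4 + 0.889·H = 0.724·(2318 + H)
(0.889 − 0.724)·H = 0.724×2318 − 1343.4 = 334.85
H = 334.85 / 0.165 = 2029.4 kg/h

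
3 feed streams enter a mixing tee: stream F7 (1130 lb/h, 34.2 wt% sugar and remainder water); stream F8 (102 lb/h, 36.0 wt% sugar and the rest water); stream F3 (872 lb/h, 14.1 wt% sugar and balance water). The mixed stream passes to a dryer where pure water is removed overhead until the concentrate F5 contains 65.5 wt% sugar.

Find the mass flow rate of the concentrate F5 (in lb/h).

sugar entering = 1130×0.342 + 102×0.360 + 872×0.141 = 546.13 lb/h.
All sugar reports to F5, so F5 = 546.13/0.655 = 833.79 lb/h.

833.8 lb/h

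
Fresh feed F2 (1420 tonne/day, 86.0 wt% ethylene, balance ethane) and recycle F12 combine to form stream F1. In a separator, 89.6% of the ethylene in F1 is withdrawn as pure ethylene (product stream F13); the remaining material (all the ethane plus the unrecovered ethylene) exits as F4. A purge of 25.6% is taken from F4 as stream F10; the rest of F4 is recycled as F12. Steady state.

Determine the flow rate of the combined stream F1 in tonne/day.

ethane enters only via F2 and leaves only via the purge: 1420×0.140 = 0.256×(ethane in F4), and the separator passes all ethane, so ethane in F1 = ethane in F4 = 776.56 tonne/day.
ethylene in F1: m_A = 1420×0.860 + (1−0.256)·(1−0.896)·m_A, so m_A = 1221.2/0.9226 = 1323.6 tonne/day.
F1 = 1323.6 + 776.56 = 2100.2 tonne/day.

2100 tonne/day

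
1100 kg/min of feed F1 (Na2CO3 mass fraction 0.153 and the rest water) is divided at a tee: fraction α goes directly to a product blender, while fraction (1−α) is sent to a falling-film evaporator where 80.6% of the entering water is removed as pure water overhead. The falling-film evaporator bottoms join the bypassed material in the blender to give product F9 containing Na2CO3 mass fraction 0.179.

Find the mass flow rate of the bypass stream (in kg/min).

866 kg/min

All 1100×0.153 = 168.3 kg/min of Na2CO3 reaches F9, so F9 = 168.3/0.179 = 940.22 kg/min and vapour = 159.78 kg/min.
The evaporator receives (1−α)·1100 of feed at 0.847 water and removes 0.806 of that water:
0.806×0.847×(1−α)×1100 = 159.78
(1−α) = 159.78/750.95 = 0.2128;  α = 0.7872.
Bypass flow = 0.7872×1100 = 865.96 kg/min.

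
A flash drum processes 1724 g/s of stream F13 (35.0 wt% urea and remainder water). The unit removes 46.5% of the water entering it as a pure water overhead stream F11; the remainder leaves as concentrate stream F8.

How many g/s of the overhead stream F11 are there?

water entering = 1724×0.650 = 1120.6 g/s; overhead removed = 0.465×1120.6 = 521.08 g/s.

521.1 g/s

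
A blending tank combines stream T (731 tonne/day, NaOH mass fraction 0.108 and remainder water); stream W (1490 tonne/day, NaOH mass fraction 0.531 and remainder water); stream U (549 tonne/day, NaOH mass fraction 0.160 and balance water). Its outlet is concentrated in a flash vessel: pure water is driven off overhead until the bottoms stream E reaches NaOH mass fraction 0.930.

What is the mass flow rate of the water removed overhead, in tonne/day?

NaOH entering = 731×0.108 + 1490×0.531 + 549×0.160 = 957.98 tonne/day.
All NaOH reports to E, so E = 957.98/0.930 = 1030.1 tonne/day.
Total feed = 2770 tonne/day; overhead = 2770 − 1030.1 = 1739.9 tonne/day.

1740 tonne/day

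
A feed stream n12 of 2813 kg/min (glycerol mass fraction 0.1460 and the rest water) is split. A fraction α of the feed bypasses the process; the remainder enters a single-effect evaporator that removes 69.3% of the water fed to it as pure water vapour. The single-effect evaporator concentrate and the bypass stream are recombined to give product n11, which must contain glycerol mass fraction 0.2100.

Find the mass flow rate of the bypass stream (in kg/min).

1364 kg/min

All 2813×0.146 = 410.7 kg/min of glycerol reaches n11, so n11 = 410.7/0.210 = 1955.7 kg/min and vapour = 857.3 kg/min.
The evaporator receives (1−α)·2813 of feed at 0.854 water and removes 0.693 of that water:
0.693×0.854×(1−α)×2813 = 857.3
(1−α) = 857.3/1664.8 = 0.5150;  α = 0.4850.
Bypass flow = 0.4850×2813 = 1364.4 kg/min.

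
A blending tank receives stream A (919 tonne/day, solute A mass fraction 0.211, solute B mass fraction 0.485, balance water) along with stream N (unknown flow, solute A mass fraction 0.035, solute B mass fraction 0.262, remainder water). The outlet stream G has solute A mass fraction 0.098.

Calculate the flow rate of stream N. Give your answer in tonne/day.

Let N be the unknown flow. Total out = 919 + N.
solute A balance: 193.91 + 0.035·N = 0.098·(919 + N)
(0.035 − 0.098)·N = 0.098×919 − 193.91 = -103.85
N = -103.85 / -0.063 = 1648.4 tonne/day

1648 tonne/day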